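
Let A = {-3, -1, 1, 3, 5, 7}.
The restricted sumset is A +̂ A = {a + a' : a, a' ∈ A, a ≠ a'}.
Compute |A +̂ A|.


Restricted sumset: A +̂ A = {a + a' : a ∈ A, a' ∈ A, a ≠ a'}.
Equivalently, take A + A and drop any sum 2a that is achievable ONLY as a + a for a ∈ A (i.e. sums representable only with equal summands).
Enumerate pairs (a, a') with a < a' (symmetric, so each unordered pair gives one sum; this covers all a ≠ a'):
  -3 + -1 = -4
  -3 + 1 = -2
  -3 + 3 = 0
  -3 + 5 = 2
  -3 + 7 = 4
  -1 + 1 = 0
  -1 + 3 = 2
  -1 + 5 = 4
  -1 + 7 = 6
  1 + 3 = 4
  1 + 5 = 6
  1 + 7 = 8
  3 + 5 = 8
  3 + 7 = 10
  5 + 7 = 12
Collected distinct sums: {-4, -2, 0, 2, 4, 6, 8, 10, 12}
|A +̂ A| = 9
(Reference bound: |A +̂ A| ≥ 2|A| - 3 for |A| ≥ 2, with |A| = 6 giving ≥ 9.)

|A +̂ A| = 9


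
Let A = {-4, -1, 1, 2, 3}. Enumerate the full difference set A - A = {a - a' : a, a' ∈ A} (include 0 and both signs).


A - A = {a - a' : a, a' ∈ A}.
Compute a - a' for each ordered pair (a, a'):
a = -4: -4--4=0, -4--1=-3, -4-1=-5, -4-2=-6, -4-3=-7
a = -1: -1--4=3, -1--1=0, -1-1=-2, -1-2=-3, -1-3=-4
a = 1: 1--4=5, 1--1=2, 1-1=0, 1-2=-1, 1-3=-2
a = 2: 2--4=6, 2--1=3, 2-1=1, 2-2=0, 2-3=-1
a = 3: 3--4=7, 3--1=4, 3-1=2, 3-2=1, 3-3=0
Collecting distinct values (and noting 0 appears from a-a):
A - A = {-7, -6, -5, -4, -3, -2, -1, 0, 1, 2, 3, 4, 5, 6, 7}
|A - A| = 15

A - A = {-7, -6, -5, -4, -3, -2, -1, 0, 1, 2, 3, 4, 5, 6, 7}


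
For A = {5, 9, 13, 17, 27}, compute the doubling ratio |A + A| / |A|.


|A| = 5.
Compute A + A by enumerating all 25 pairs.
A + A = {10, 14, 18, 22, 26, 30, 32, 34, 36, 40, 44, 54}, so |A + A| = 12.
K = |A + A| / |A| = 12/5 (already in lowest terms) ≈ 2.4000.
Reference: AP of size 5 gives K = 9/5 ≈ 1.8000; a fully generic set of size 5 gives K ≈ 3.0000.

|A| = 5, |A + A| = 12, K = 12/5.


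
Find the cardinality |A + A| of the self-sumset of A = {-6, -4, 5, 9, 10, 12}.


A + A = {a + a' : a, a' ∈ A}; |A| = 6.
General bounds: 2|A| - 1 ≤ |A + A| ≤ |A|(|A|+1)/2, i.e. 11 ≤ |A + A| ≤ 21.
Lower bound 2|A|-1 is attained iff A is an arithmetic progression.
Enumerate sums a + a' for a ≤ a' (symmetric, so this suffices):
a = -6: -6+-6=-12, -6+-4=-10, -6+5=-1, -6+9=3, -6+10=4, -6+12=6
a = -4: -4+-4=-8, -4+5=1, -4+9=5, -4+10=6, -4+12=8
a = 5: 5+5=10, 5+9=14, 5+10=15, 5+12=17
a = 9: 9+9=18, 9+10=19, 9+12=21
a = 10: 10+10=20, 10+12=22
a = 12: 12+12=24
Distinct sums: {-12, -10, -8, -1, 1, 3, 4, 5, 6, 8, 10, 14, 15, 17, 18, 19, 20, 21, 22, 24}
|A + A| = 20

|A + A| = 20


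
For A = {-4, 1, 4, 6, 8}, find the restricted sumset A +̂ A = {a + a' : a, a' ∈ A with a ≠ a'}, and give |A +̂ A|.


Restricted sumset: A +̂ A = {a + a' : a ∈ A, a' ∈ A, a ≠ a'}.
Equivalently, take A + A and drop any sum 2a that is achievable ONLY as a + a for a ∈ A (i.e. sums representable only with equal summands).
Enumerate pairs (a, a') with a < a' (symmetric, so each unordered pair gives one sum; this covers all a ≠ a'):
  -4 + 1 = -3
  -4 + 4 = 0
  -4 + 6 = 2
  -4 + 8 = 4
  1 + 4 = 5
  1 + 6 = 7
  1 + 8 = 9
  4 + 6 = 10
  4 + 8 = 12
  6 + 8 = 14
Collected distinct sums: {-3, 0, 2, 4, 5, 7, 9, 10, 12, 14}
|A +̂ A| = 10
(Reference bound: |A +̂ A| ≥ 2|A| - 3 for |A| ≥ 2, with |A| = 5 giving ≥ 7.)

|A +̂ A| = 10


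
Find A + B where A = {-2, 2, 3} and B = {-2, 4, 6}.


A + B = {a + b : a ∈ A, b ∈ B}.
Enumerate all |A|·|B| = 3·3 = 9 pairs (a, b) and collect distinct sums.
a = -2: -2+-2=-4, -2+4=2, -2+6=4
a = 2: 2+-2=0, 2+4=6, 2+6=8
a = 3: 3+-2=1, 3+4=7, 3+6=9
Collecting distinct sums: A + B = {-4, 0, 1, 2, 4, 6, 7, 8, 9}
|A + B| = 9

A + B = {-4, 0, 1, 2, 4, 6, 7, 8, 9}


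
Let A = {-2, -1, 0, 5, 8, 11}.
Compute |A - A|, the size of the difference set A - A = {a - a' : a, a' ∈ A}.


A - A = {a - a' : a, a' ∈ A}; |A| = 6.
Bounds: 2|A|-1 ≤ |A - A| ≤ |A|² - |A| + 1, i.e. 11 ≤ |A - A| ≤ 31.
Note: 0 ∈ A - A always (from a - a). The set is symmetric: if d ∈ A - A then -d ∈ A - A.
Enumerate nonzero differences d = a - a' with a > a' (then include -d):
Positive differences: {1, 2, 3, 5, 6, 7, 8, 9, 10, 11, 12, 13}
Full difference set: {0} ∪ (positive diffs) ∪ (negative diffs).
|A - A| = 1 + 2·12 = 25 (matches direct enumeration: 25).

|A - A| = 25


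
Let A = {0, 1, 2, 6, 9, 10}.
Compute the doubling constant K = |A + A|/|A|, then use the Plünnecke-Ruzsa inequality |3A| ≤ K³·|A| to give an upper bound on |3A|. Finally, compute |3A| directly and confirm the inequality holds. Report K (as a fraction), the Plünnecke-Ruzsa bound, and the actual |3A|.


|A| = 6.
Step 1: Compute A + A by enumerating all 36 pairs.
A + A = {0, 1, 2, 3, 4, 6, 7, 8, 9, 10, 11, 12, 15, 16, 18, 19, 20}, so |A + A| = 17.
Step 2: Doubling constant K = |A + A|/|A| = 17/6 = 17/6 ≈ 2.8333.
Step 3: Plünnecke-Ruzsa gives |3A| ≤ K³·|A| = (2.8333)³ · 6 ≈ 136.4722.
Step 4: Compute 3A = A + A + A directly by enumerating all triples (a,b,c) ∈ A³; |3A| = 30.
Step 5: Check 30 ≤ 136.4722? Yes ✓.

K = 17/6, Plünnecke-Ruzsa bound K³|A| ≈ 136.4722, |3A| = 30, inequality holds.


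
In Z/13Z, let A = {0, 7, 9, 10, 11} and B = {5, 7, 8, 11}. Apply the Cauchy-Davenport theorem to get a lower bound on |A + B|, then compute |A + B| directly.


Cauchy-Davenport: |A + B| ≥ min(p, |A| + |B| - 1) for A, B nonempty in Z/pZ.
|A| = 5, |B| = 4, p = 13.
CD lower bound = min(13, 5 + 4 - 1) = min(13, 8) = 8.
Compute A + B mod 13 directly:
a = 0: 0+5=5, 0+7=7, 0+8=8, 0+11=11
a = 7: 7+5=12, 7+7=1, 7+8=2, 7+11=5
a = 9: 9+5=1, 9+7=3, 9+8=4, 9+11=7
a = 10: 10+5=2, 10+7=4, 10+8=5, 10+11=8
a = 11: 11+5=3, 11+7=5, 11+8=6, 11+11=9
A + B = {1, 2, 3, 4, 5, 6, 7, 8, 9, 11, 12}, so |A + B| = 11.
Verify: 11 ≥ 8? Yes ✓.

CD lower bound = 8, actual |A + B| = 11.


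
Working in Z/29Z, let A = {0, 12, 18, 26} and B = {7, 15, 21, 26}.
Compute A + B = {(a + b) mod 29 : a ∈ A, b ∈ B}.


Work in Z/29Z: reduce every sum a + b modulo 29.
Enumerate all 16 pairs:
a = 0: 0+7=7, 0+15=15, 0+21=21, 0+26=26
a = 12: 12+7=19, 12+15=27, 12+21=4, 12+26=9
a = 18: 18+7=25, 18+15=4, 18+21=10, 18+26=15
a = 26: 26+7=4, 26+15=12, 26+21=18, 26+26=23
Distinct residues collected: {4, 7, 9, 10, 12, 15, 18, 19, 21, 23, 25, 26, 27}
|A + B| = 13 (out of 29 total residues).

A + B = {4, 7, 9, 10, 12, 15, 18, 19, 21, 23, 25, 26, 27}


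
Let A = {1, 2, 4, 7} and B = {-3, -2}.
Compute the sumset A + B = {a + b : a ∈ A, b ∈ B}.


A + B = {a + b : a ∈ A, b ∈ B}.
Enumerate all |A|·|B| = 4·2 = 8 pairs (a, b) and collect distinct sums.
a = 1: 1+-3=-2, 1+-2=-1
a = 2: 2+-3=-1, 2+-2=0
a = 4: 4+-3=1, 4+-2=2
a = 7: 7+-3=4, 7+-2=5
Collecting distinct sums: A + B = {-2, -1, 0, 1, 2, 4, 5}
|A + B| = 7

A + B = {-2, -1, 0, 1, 2, 4, 5}


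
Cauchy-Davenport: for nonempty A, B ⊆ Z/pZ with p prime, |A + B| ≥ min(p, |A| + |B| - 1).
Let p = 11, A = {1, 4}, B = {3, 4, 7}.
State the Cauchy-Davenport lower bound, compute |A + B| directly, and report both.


Cauchy-Davenport: |A + B| ≥ min(p, |A| + |B| - 1) for A, B nonempty in Z/pZ.
|A| = 2, |B| = 3, p = 11.
CD lower bound = min(11, 2 + 3 - 1) = min(11, 4) = 4.
Compute A + B mod 11 directly:
a = 1: 1+3=4, 1+4=5, 1+7=8
a = 4: 4+3=7, 4+4=8, 4+7=0
A + B = {0, 4, 5, 7, 8}, so |A + B| = 5.
Verify: 5 ≥ 4? Yes ✓.

CD lower bound = 4, actual |A + B| = 5.


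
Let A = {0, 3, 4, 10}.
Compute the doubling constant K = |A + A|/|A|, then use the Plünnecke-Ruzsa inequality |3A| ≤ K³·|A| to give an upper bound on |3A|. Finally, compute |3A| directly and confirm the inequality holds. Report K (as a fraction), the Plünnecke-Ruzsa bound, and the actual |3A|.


|A| = 4.
Step 1: Compute A + A by enumerating all 16 pairs.
A + A = {0, 3, 4, 6, 7, 8, 10, 13, 14, 20}, so |A + A| = 10.
Step 2: Doubling constant K = |A + A|/|A| = 10/4 = 10/4 ≈ 2.5000.
Step 3: Plünnecke-Ruzsa gives |3A| ≤ K³·|A| = (2.5000)³ · 4 ≈ 62.5000.
Step 4: Compute 3A = A + A + A directly by enumerating all triples (a,b,c) ∈ A³; |3A| = 19.
Step 5: Check 19 ≤ 62.5000? Yes ✓.

K = 10/4, Plünnecke-Ruzsa bound K³|A| ≈ 62.5000, |3A| = 19, inequality holds.


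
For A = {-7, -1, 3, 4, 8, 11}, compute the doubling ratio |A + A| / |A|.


|A| = 6.
Compute A + A by enumerating all 36 pairs.
A + A = {-14, -8, -4, -3, -2, 1, 2, 3, 4, 6, 7, 8, 10, 11, 12, 14, 15, 16, 19, 22}, so |A + A| = 20.
K = |A + A| / |A| = 20/6 = 10/3 ≈ 3.3333.
Reference: AP of size 6 gives K = 11/6 ≈ 1.8333; a fully generic set of size 6 gives K ≈ 3.5000.

|A| = 6, |A + A| = 20, K = 20/6 = 10/3.


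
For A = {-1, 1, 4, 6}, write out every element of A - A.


A - A = {a - a' : a, a' ∈ A}.
Compute a - a' for each ordered pair (a, a'):
a = -1: -1--1=0, -1-1=-2, -1-4=-5, -1-6=-7
a = 1: 1--1=2, 1-1=0, 1-4=-3, 1-6=-5
a = 4: 4--1=5, 4-1=3, 4-4=0, 4-6=-2
a = 6: 6--1=7, 6-1=5, 6-4=2, 6-6=0
Collecting distinct values (and noting 0 appears from a-a):
A - A = {-7, -5, -3, -2, 0, 2, 3, 5, 7}
|A - A| = 9

A - A = {-7, -5, -3, -2, 0, 2, 3, 5, 7}


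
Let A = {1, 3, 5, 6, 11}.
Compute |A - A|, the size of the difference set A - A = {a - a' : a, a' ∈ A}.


A - A = {a - a' : a, a' ∈ A}; |A| = 5.
Bounds: 2|A|-1 ≤ |A - A| ≤ |A|² - |A| + 1, i.e. 9 ≤ |A - A| ≤ 21.
Note: 0 ∈ A - A always (from a - a). The set is symmetric: if d ∈ A - A then -d ∈ A - A.
Enumerate nonzero differences d = a - a' with a > a' (then include -d):
Positive differences: {1, 2, 3, 4, 5, 6, 8, 10}
Full difference set: {0} ∪ (positive diffs) ∪ (negative diffs).
|A - A| = 1 + 2·8 = 17 (matches direct enumeration: 17).

|A - A| = 17


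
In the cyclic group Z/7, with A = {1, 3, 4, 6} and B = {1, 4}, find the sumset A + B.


Work in Z/7Z: reduce every sum a + b modulo 7.
Enumerate all 8 pairs:
a = 1: 1+1=2, 1+4=5
a = 3: 3+1=4, 3+4=0
a = 4: 4+1=5, 4+4=1
a = 6: 6+1=0, 6+4=3
Distinct residues collected: {0, 1, 2, 3, 4, 5}
|A + B| = 6 (out of 7 total residues).

A + B = {0, 1, 2, 3, 4, 5}


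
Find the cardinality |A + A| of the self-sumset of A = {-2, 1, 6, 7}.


A + A = {a + a' : a, a' ∈ A}; |A| = 4.
General bounds: 2|A| - 1 ≤ |A + A| ≤ |A|(|A|+1)/2, i.e. 7 ≤ |A + A| ≤ 10.
Lower bound 2|A|-1 is attained iff A is an arithmetic progression.
Enumerate sums a + a' for a ≤ a' (symmetric, so this suffices):
a = -2: -2+-2=-4, -2+1=-1, -2+6=4, -2+7=5
a = 1: 1+1=2, 1+6=7, 1+7=8
a = 6: 6+6=12, 6+7=13
a = 7: 7+7=14
Distinct sums: {-4, -1, 2, 4, 5, 7, 8, 12, 13, 14}
|A + A| = 10

|A + A| = 10


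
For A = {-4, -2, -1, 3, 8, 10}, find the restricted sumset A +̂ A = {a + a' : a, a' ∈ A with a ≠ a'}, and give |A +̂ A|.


Restricted sumset: A +̂ A = {a + a' : a ∈ A, a' ∈ A, a ≠ a'}.
Equivalently, take A + A and drop any sum 2a that is achievable ONLY as a + a for a ∈ A (i.e. sums representable only with equal summands).
Enumerate pairs (a, a') with a < a' (symmetric, so each unordered pair gives one sum; this covers all a ≠ a'):
  -4 + -2 = -6
  -4 + -1 = -5
  -4 + 3 = -1
  -4 + 8 = 4
  -4 + 10 = 6
  -2 + -1 = -3
  -2 + 3 = 1
  -2 + 8 = 6
  -2 + 10 = 8
  -1 + 3 = 2
  -1 + 8 = 7
  -1 + 10 = 9
  3 + 8 = 11
  3 + 10 = 13
  8 + 10 = 18
Collected distinct sums: {-6, -5, -3, -1, 1, 2, 4, 6, 7, 8, 9, 11, 13, 18}
|A +̂ A| = 14
(Reference bound: |A +̂ A| ≥ 2|A| - 3 for |A| ≥ 2, with |A| = 6 giving ≥ 9.)

|A +̂ A| = 14


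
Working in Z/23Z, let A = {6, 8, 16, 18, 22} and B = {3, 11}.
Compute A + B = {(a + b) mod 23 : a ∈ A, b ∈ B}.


Work in Z/23Z: reduce every sum a + b modulo 23.
Enumerate all 10 pairs:
a = 6: 6+3=9, 6+11=17
a = 8: 8+3=11, 8+11=19
a = 16: 16+3=19, 16+11=4
a = 18: 18+3=21, 18+11=6
a = 22: 22+3=2, 22+11=10
Distinct residues collected: {2, 4, 6, 9, 10, 11, 17, 19, 21}
|A + B| = 9 (out of 23 total residues).

A + B = {2, 4, 6, 9, 10, 11, 17, 19, 21}


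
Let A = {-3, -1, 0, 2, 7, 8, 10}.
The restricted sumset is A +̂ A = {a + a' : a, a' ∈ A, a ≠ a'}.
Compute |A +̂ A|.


Restricted sumset: A +̂ A = {a + a' : a ∈ A, a' ∈ A, a ≠ a'}.
Equivalently, take A + A and drop any sum 2a that is achievable ONLY as a + a for a ∈ A (i.e. sums representable only with equal summands).
Enumerate pairs (a, a') with a < a' (symmetric, so each unordered pair gives one sum; this covers all a ≠ a'):
  -3 + -1 = -4
  -3 + 0 = -3
  -3 + 2 = -1
  -3 + 7 = 4
  -3 + 8 = 5
  -3 + 10 = 7
  -1 + 0 = -1
  -1 + 2 = 1
  -1 + 7 = 6
  -1 + 8 = 7
  -1 + 10 = 9
  0 + 2 = 2
  0 + 7 = 7
  0 + 8 = 8
  0 + 10 = 10
  2 + 7 = 9
  2 + 8 = 10
  2 + 10 = 12
  7 + 8 = 15
  7 + 10 = 17
  8 + 10 = 18
Collected distinct sums: {-4, -3, -1, 1, 2, 4, 5, 6, 7, 8, 9, 10, 12, 15, 17, 18}
|A +̂ A| = 16
(Reference bound: |A +̂ A| ≥ 2|A| - 3 for |A| ≥ 2, with |A| = 7 giving ≥ 11.)

|A +̂ A| = 16


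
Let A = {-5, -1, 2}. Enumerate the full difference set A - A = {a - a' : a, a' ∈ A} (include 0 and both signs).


A - A = {a - a' : a, a' ∈ A}.
Compute a - a' for each ordered pair (a, a'):
a = -5: -5--5=0, -5--1=-4, -5-2=-7
a = -1: -1--5=4, -1--1=0, -1-2=-3
a = 2: 2--5=7, 2--1=3, 2-2=0
Collecting distinct values (and noting 0 appears from a-a):
A - A = {-7, -4, -3, 0, 3, 4, 7}
|A - A| = 7

A - A = {-7, -4, -3, 0, 3, 4, 7}


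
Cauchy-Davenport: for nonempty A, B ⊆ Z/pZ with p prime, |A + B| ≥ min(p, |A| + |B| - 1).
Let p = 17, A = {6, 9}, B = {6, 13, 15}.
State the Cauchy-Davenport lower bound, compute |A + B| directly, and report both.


Cauchy-Davenport: |A + B| ≥ min(p, |A| + |B| - 1) for A, B nonempty in Z/pZ.
|A| = 2, |B| = 3, p = 17.
CD lower bound = min(17, 2 + 3 - 1) = min(17, 4) = 4.
Compute A + B mod 17 directly:
a = 6: 6+6=12, 6+13=2, 6+15=4
a = 9: 9+6=15, 9+13=5, 9+15=7
A + B = {2, 4, 5, 7, 12, 15}, so |A + B| = 6.
Verify: 6 ≥ 4? Yes ✓.

CD lower bound = 4, actual |A + B| = 6.


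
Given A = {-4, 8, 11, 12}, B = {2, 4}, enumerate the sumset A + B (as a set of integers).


A + B = {a + b : a ∈ A, b ∈ B}.
Enumerate all |A|·|B| = 4·2 = 8 pairs (a, b) and collect distinct sums.
a = -4: -4+2=-2, -4+4=0
a = 8: 8+2=10, 8+4=12
a = 11: 11+2=13, 11+4=15
a = 12: 12+2=14, 12+4=16
Collecting distinct sums: A + B = {-2, 0, 10, 12, 13, 14, 15, 16}
|A + B| = 8

A + B = {-2, 0, 10, 12, 13, 14, 15, 16}


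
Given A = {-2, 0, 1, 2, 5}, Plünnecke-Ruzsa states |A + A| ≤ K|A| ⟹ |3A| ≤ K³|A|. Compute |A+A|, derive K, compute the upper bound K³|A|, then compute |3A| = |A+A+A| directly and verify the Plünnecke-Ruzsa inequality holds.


|A| = 5.
Step 1: Compute A + A by enumerating all 25 pairs.
A + A = {-4, -2, -1, 0, 1, 2, 3, 4, 5, 6, 7, 10}, so |A + A| = 12.
Step 2: Doubling constant K = |A + A|/|A| = 12/5 = 12/5 ≈ 2.4000.
Step 3: Plünnecke-Ruzsa gives |3A| ≤ K³·|A| = (2.4000)³ · 5 ≈ 69.1200.
Step 4: Compute 3A = A + A + A directly by enumerating all triples (a,b,c) ∈ A³; |3A| = 19.
Step 5: Check 19 ≤ 69.1200? Yes ✓.

K = 12/5, Plünnecke-Ruzsa bound K³|A| ≈ 69.1200, |3A| = 19, inequality holds.


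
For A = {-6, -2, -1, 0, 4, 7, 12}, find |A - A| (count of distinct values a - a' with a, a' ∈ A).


A - A = {a - a' : a, a' ∈ A}; |A| = 7.
Bounds: 2|A|-1 ≤ |A - A| ≤ |A|² - |A| + 1, i.e. 13 ≤ |A - A| ≤ 43.
Note: 0 ∈ A - A always (from a - a). The set is symmetric: if d ∈ A - A then -d ∈ A - A.
Enumerate nonzero differences d = a - a' with a > a' (then include -d):
Positive differences: {1, 2, 3, 4, 5, 6, 7, 8, 9, 10, 12, 13, 14, 18}
Full difference set: {0} ∪ (positive diffs) ∪ (negative diffs).
|A - A| = 1 + 2·14 = 29 (matches direct enumeration: 29).

|A - A| = 29


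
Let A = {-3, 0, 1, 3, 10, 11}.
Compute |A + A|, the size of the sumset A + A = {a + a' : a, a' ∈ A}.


A + A = {a + a' : a, a' ∈ A}; |A| = 6.
General bounds: 2|A| - 1 ≤ |A + A| ≤ |A|(|A|+1)/2, i.e. 11 ≤ |A + A| ≤ 21.
Lower bound 2|A|-1 is attained iff A is an arithmetic progression.
Enumerate sums a + a' for a ≤ a' (symmetric, so this suffices):
a = -3: -3+-3=-6, -3+0=-3, -3+1=-2, -3+3=0, -3+10=7, -3+11=8
a = 0: 0+0=0, 0+1=1, 0+3=3, 0+10=10, 0+11=11
a = 1: 1+1=2, 1+3=4, 1+10=11, 1+11=12
a = 3: 3+3=6, 3+10=13, 3+11=14
a = 10: 10+10=20, 10+11=21
a = 11: 11+11=22
Distinct sums: {-6, -3, -2, 0, 1, 2, 3, 4, 6, 7, 8, 10, 11, 12, 13, 14, 20, 21, 22}
|A + A| = 19

|A + A| = 19


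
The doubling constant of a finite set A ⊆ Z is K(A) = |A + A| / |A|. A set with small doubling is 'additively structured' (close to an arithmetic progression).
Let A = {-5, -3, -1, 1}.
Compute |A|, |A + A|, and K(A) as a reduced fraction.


|A| = 4.
Compute A + A by enumerating all 16 pairs.
A + A = {-10, -8, -6, -4, -2, 0, 2}, so |A + A| = 7.
K = |A + A| / |A| = 7/4 (already in lowest terms) ≈ 1.7500.
Reference: AP of size 4 gives K = 7/4 ≈ 1.7500; a fully generic set of size 4 gives K ≈ 2.5000.

|A| = 4, |A + A| = 7, K = 7/4.


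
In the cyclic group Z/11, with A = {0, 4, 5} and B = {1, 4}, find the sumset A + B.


Work in Z/11Z: reduce every sum a + b modulo 11.
Enumerate all 6 pairs:
a = 0: 0+1=1, 0+4=4
a = 4: 4+1=5, 4+4=8
a = 5: 5+1=6, 5+4=9
Distinct residues collected: {1, 4, 5, 6, 8, 9}
|A + B| = 6 (out of 11 total residues).

A + B = {1, 4, 5, 6, 8, 9}


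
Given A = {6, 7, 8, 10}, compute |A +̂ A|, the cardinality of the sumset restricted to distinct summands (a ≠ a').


Restricted sumset: A +̂ A = {a + a' : a ∈ A, a' ∈ A, a ≠ a'}.
Equivalently, take A + A and drop any sum 2a that is achievable ONLY as a + a for a ∈ A (i.e. sums representable only with equal summands).
Enumerate pairs (a, a') with a < a' (symmetric, so each unordered pair gives one sum; this covers all a ≠ a'):
  6 + 7 = 13
  6 + 8 = 14
  6 + 10 = 16
  7 + 8 = 15
  7 + 10 = 17
  8 + 10 = 18
Collected distinct sums: {13, 14, 15, 16, 17, 18}
|A +̂ A| = 6
(Reference bound: |A +̂ A| ≥ 2|A| - 3 for |A| ≥ 2, with |A| = 4 giving ≥ 5.)

|A +̂ A| = 6


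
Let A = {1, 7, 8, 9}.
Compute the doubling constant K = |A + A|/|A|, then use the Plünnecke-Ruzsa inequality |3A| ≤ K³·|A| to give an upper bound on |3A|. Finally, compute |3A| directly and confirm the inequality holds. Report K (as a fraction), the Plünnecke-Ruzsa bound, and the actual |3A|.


|A| = 4.
Step 1: Compute A + A by enumerating all 16 pairs.
A + A = {2, 8, 9, 10, 14, 15, 16, 17, 18}, so |A + A| = 9.
Step 2: Doubling constant K = |A + A|/|A| = 9/4 = 9/4 ≈ 2.2500.
Step 3: Plünnecke-Ruzsa gives |3A| ≤ K³·|A| = (2.2500)³ · 4 ≈ 45.5625.
Step 4: Compute 3A = A + A + A directly by enumerating all triples (a,b,c) ∈ A³; |3A| = 16.
Step 5: Check 16 ≤ 45.5625? Yes ✓.

K = 9/4, Plünnecke-Ruzsa bound K³|A| ≈ 45.5625, |3A| = 16, inequality holds.


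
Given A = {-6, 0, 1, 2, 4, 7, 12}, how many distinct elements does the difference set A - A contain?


A - A = {a - a' : a, a' ∈ A}; |A| = 7.
Bounds: 2|A|-1 ≤ |A - A| ≤ |A|² - |A| + 1, i.e. 13 ≤ |A - A| ≤ 43.
Note: 0 ∈ A - A always (from a - a). The set is symmetric: if d ∈ A - A then -d ∈ A - A.
Enumerate nonzero differences d = a - a' with a > a' (then include -d):
Positive differences: {1, 2, 3, 4, 5, 6, 7, 8, 10, 11, 12, 13, 18}
Full difference set: {0} ∪ (positive diffs) ∪ (negative diffs).
|A - A| = 1 + 2·13 = 27 (matches direct enumeration: 27).

|A - A| = 27


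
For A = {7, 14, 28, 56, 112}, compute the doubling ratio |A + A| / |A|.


|A| = 5.
Compute A + A by enumerating all 25 pairs.
A + A = {14, 21, 28, 35, 42, 56, 63, 70, 84, 112, 119, 126, 140, 168, 224}, so |A + A| = 15.
K = |A + A| / |A| = 15/5 = 3/1 ≈ 3.0000.
Reference: AP of size 5 gives K = 9/5 ≈ 1.8000; a fully generic set of size 5 gives K ≈ 3.0000.

|A| = 5, |A + A| = 15, K = 15/5 = 3/1.


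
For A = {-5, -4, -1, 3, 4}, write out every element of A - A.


A - A = {a - a' : a, a' ∈ A}.
Compute a - a' for each ordered pair (a, a'):
a = -5: -5--5=0, -5--4=-1, -5--1=-4, -5-3=-8, -5-4=-9
a = -4: -4--5=1, -4--4=0, -4--1=-3, -4-3=-7, -4-4=-8
a = -1: -1--5=4, -1--4=3, -1--1=0, -1-3=-4, -1-4=-5
a = 3: 3--5=8, 3--4=7, 3--1=4, 3-3=0, 3-4=-1
a = 4: 4--5=9, 4--4=8, 4--1=5, 4-3=1, 4-4=0
Collecting distinct values (and noting 0 appears from a-a):
A - A = {-9, -8, -7, -5, -4, -3, -1, 0, 1, 3, 4, 5, 7, 8, 9}
|A - A| = 15

A - A = {-9, -8, -7, -5, -4, -3, -1, 0, 1, 3, 4, 5, 7, 8, 9}


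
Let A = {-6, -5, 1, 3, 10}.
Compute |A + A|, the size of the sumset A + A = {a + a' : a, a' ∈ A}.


A + A = {a + a' : a, a' ∈ A}; |A| = 5.
General bounds: 2|A| - 1 ≤ |A + A| ≤ |A|(|A|+1)/2, i.e. 9 ≤ |A + A| ≤ 15.
Lower bound 2|A|-1 is attained iff A is an arithmetic progression.
Enumerate sums a + a' for a ≤ a' (symmetric, so this suffices):
a = -6: -6+-6=-12, -6+-5=-11, -6+1=-5, -6+3=-3, -6+10=4
a = -5: -5+-5=-10, -5+1=-4, -5+3=-2, -5+10=5
a = 1: 1+1=2, 1+3=4, 1+10=11
a = 3: 3+3=6, 3+10=13
a = 10: 10+10=20
Distinct sums: {-12, -11, -10, -5, -4, -3, -2, 2, 4, 5, 6, 11, 13, 20}
|A + A| = 14

|A + A| = 14


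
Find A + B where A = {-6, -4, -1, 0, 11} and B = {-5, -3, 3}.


A + B = {a + b : a ∈ A, b ∈ B}.
Enumerate all |A|·|B| = 5·3 = 15 pairs (a, b) and collect distinct sums.
a = -6: -6+-5=-11, -6+-3=-9, -6+3=-3
a = -4: -4+-5=-9, -4+-3=-7, -4+3=-1
a = -1: -1+-5=-6, -1+-3=-4, -1+3=2
a = 0: 0+-5=-5, 0+-3=-3, 0+3=3
a = 11: 11+-5=6, 11+-3=8, 11+3=14
Collecting distinct sums: A + B = {-11, -9, -7, -6, -5, -4, -3, -1, 2, 3, 6, 8, 14}
|A + B| = 13

A + B = {-11, -9, -7, -6, -5, -4, -3, -1, 2, 3, 6, 8, 14}


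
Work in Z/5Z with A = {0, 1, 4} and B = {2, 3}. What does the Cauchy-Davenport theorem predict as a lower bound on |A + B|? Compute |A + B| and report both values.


Cauchy-Davenport: |A + B| ≥ min(p, |A| + |B| - 1) for A, B nonempty in Z/pZ.
|A| = 3, |B| = 2, p = 5.
CD lower bound = min(5, 3 + 2 - 1) = min(5, 4) = 4.
Compute A + B mod 5 directly:
a = 0: 0+2=2, 0+3=3
a = 1: 1+2=3, 1+3=4
a = 4: 4+2=1, 4+3=2
A + B = {1, 2, 3, 4}, so |A + B| = 4.
Verify: 4 ≥ 4? Yes ✓.

CD lower bound = 4, actual |A + B| = 4.


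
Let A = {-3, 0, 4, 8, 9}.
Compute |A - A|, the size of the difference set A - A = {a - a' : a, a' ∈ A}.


A - A = {a - a' : a, a' ∈ A}; |A| = 5.
Bounds: 2|A|-1 ≤ |A - A| ≤ |A|² - |A| + 1, i.e. 9 ≤ |A - A| ≤ 21.
Note: 0 ∈ A - A always (from a - a). The set is symmetric: if d ∈ A - A then -d ∈ A - A.
Enumerate nonzero differences d = a - a' with a > a' (then include -d):
Positive differences: {1, 3, 4, 5, 7, 8, 9, 11, 12}
Full difference set: {0} ∪ (positive diffs) ∪ (negative diffs).
|A - A| = 1 + 2·9 = 19 (matches direct enumeration: 19).

|A - A| = 19


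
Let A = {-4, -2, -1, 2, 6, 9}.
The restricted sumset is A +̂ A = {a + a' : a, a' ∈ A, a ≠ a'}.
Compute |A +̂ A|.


Restricted sumset: A +̂ A = {a + a' : a ∈ A, a' ∈ A, a ≠ a'}.
Equivalently, take A + A and drop any sum 2a that is achievable ONLY as a + a for a ∈ A (i.e. sums representable only with equal summands).
Enumerate pairs (a, a') with a < a' (symmetric, so each unordered pair gives one sum; this covers all a ≠ a'):
  -4 + -2 = -6
  -4 + -1 = -5
  -4 + 2 = -2
  -4 + 6 = 2
  -4 + 9 = 5
  -2 + -1 = -3
  -2 + 2 = 0
  -2 + 6 = 4
  -2 + 9 = 7
  -1 + 2 = 1
  -1 + 6 = 5
  -1 + 9 = 8
  2 + 6 = 8
  2 + 9 = 11
  6 + 9 = 15
Collected distinct sums: {-6, -5, -3, -2, 0, 1, 2, 4, 5, 7, 8, 11, 15}
|A +̂ A| = 13
(Reference bound: |A +̂ A| ≥ 2|A| - 3 for |A| ≥ 2, with |A| = 6 giving ≥ 9.)

|A +̂ A| = 13


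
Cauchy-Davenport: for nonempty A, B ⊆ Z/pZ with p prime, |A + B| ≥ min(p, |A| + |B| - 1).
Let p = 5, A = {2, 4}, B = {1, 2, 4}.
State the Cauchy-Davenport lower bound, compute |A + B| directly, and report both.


Cauchy-Davenport: |A + B| ≥ min(p, |A| + |B| - 1) for A, B nonempty in Z/pZ.
|A| = 2, |B| = 3, p = 5.
CD lower bound = min(5, 2 + 3 - 1) = min(5, 4) = 4.
Compute A + B mod 5 directly:
a = 2: 2+1=3, 2+2=4, 2+4=1
a = 4: 4+1=0, 4+2=1, 4+4=3
A + B = {0, 1, 3, 4}, so |A + B| = 4.
Verify: 4 ≥ 4? Yes ✓.

CD lower bound = 4, actual |A + B| = 4.


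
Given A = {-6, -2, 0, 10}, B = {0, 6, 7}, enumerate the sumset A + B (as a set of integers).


A + B = {a + b : a ∈ A, b ∈ B}.
Enumerate all |A|·|B| = 4·3 = 12 pairs (a, b) and collect distinct sums.
a = -6: -6+0=-6, -6+6=0, -6+7=1
a = -2: -2+0=-2, -2+6=4, -2+7=5
a = 0: 0+0=0, 0+6=6, 0+7=7
a = 10: 10+0=10, 10+6=16, 10+7=17
Collecting distinct sums: A + B = {-6, -2, 0, 1, 4, 5, 6, 7, 10, 16, 17}
|A + B| = 11

A + B = {-6, -2, 0, 1, 4, 5, 6, 7, 10, 16, 17}


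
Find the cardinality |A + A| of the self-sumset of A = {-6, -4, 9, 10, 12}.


A + A = {a + a' : a, a' ∈ A}; |A| = 5.
General bounds: 2|A| - 1 ≤ |A + A| ≤ |A|(|A|+1)/2, i.e. 9 ≤ |A + A| ≤ 15.
Lower bound 2|A|-1 is attained iff A is an arithmetic progression.
Enumerate sums a + a' for a ≤ a' (symmetric, so this suffices):
a = -6: -6+-6=-12, -6+-4=-10, -6+9=3, -6+10=4, -6+12=6
a = -4: -4+-4=-8, -4+9=5, -4+10=6, -4+12=8
a = 9: 9+9=18, 9+10=19, 9+12=21
a = 10: 10+10=20, 10+12=22
a = 12: 12+12=24
Distinct sums: {-12, -10, -8, 3, 4, 5, 6, 8, 18, 19, 20, 21, 22, 24}
|A + A| = 14

|A + A| = 14


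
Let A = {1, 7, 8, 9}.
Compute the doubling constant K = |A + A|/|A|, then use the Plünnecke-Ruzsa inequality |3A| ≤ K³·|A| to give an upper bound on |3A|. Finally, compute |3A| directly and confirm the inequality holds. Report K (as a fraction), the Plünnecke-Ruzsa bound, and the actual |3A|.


|A| = 4.
Step 1: Compute A + A by enumerating all 16 pairs.
A + A = {2, 8, 9, 10, 14, 15, 16, 17, 18}, so |A + A| = 9.
Step 2: Doubling constant K = |A + A|/|A| = 9/4 = 9/4 ≈ 2.2500.
Step 3: Plünnecke-Ruzsa gives |3A| ≤ K³·|A| = (2.2500)³ · 4 ≈ 45.5625.
Step 4: Compute 3A = A + A + A directly by enumerating all triples (a,b,c) ∈ A³; |3A| = 16.
Step 5: Check 16 ≤ 45.5625? Yes ✓.

K = 9/4, Plünnecke-Ruzsa bound K³|A| ≈ 45.5625, |3A| = 16, inequality holds.


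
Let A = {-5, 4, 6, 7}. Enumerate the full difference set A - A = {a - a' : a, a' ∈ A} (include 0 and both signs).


A - A = {a - a' : a, a' ∈ A}.
Compute a - a' for each ordered pair (a, a'):
a = -5: -5--5=0, -5-4=-9, -5-6=-11, -5-7=-12
a = 4: 4--5=9, 4-4=0, 4-6=-2, 4-7=-3
a = 6: 6--5=11, 6-4=2, 6-6=0, 6-7=-1
a = 7: 7--5=12, 7-4=3, 7-6=1, 7-7=0
Collecting distinct values (and noting 0 appears from a-a):
A - A = {-12, -11, -9, -3, -2, -1, 0, 1, 2, 3, 9, 11, 12}
|A - A| = 13

A - A = {-12, -11, -9, -3, -2, -1, 0, 1, 2, 3, 9, 11, 12}


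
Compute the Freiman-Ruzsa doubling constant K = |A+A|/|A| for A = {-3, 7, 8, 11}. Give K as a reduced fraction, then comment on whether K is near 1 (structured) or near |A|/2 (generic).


|A| = 4.
Compute A + A by enumerating all 16 pairs.
A + A = {-6, 4, 5, 8, 14, 15, 16, 18, 19, 22}, so |A + A| = 10.
K = |A + A| / |A| = 10/4 = 5/2 ≈ 2.5000.
Reference: AP of size 4 gives K = 7/4 ≈ 1.7500; a fully generic set of size 4 gives K ≈ 2.5000.

|A| = 4, |A + A| = 10, K = 10/4 = 5/2.


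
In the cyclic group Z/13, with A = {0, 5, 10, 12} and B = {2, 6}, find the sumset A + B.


Work in Z/13Z: reduce every sum a + b modulo 13.
Enumerate all 8 pairs:
a = 0: 0+2=2, 0+6=6
a = 5: 5+2=7, 5+6=11
a = 10: 10+2=12, 10+6=3
a = 12: 12+2=1, 12+6=5
Distinct residues collected: {1, 2, 3, 5, 6, 7, 11, 12}
|A + B| = 8 (out of 13 total residues).

A + B = {1, 2, 3, 5, 6, 7, 11, 12}


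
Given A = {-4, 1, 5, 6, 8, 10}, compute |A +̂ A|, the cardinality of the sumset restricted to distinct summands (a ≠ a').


Restricted sumset: A +̂ A = {a + a' : a ∈ A, a' ∈ A, a ≠ a'}.
Equivalently, take A + A and drop any sum 2a that is achievable ONLY as a + a for a ∈ A (i.e. sums representable only with equal summands).
Enumerate pairs (a, a') with a < a' (symmetric, so each unordered pair gives one sum; this covers all a ≠ a'):
  -4 + 1 = -3
  -4 + 5 = 1
  -4 + 6 = 2
  -4 + 8 = 4
  -4 + 10 = 6
  1 + 5 = 6
  1 + 6 = 7
  1 + 8 = 9
  1 + 10 = 11
  5 + 6 = 11
  5 + 8 = 13
  5 + 10 = 15
  6 + 8 = 14
  6 + 10 = 16
  8 + 10 = 18
Collected distinct sums: {-3, 1, 2, 4, 6, 7, 9, 11, 13, 14, 15, 16, 18}
|A +̂ A| = 13
(Reference bound: |A +̂ A| ≥ 2|A| - 3 for |A| ≥ 2, with |A| = 6 giving ≥ 9.)

|A +̂ A| = 13


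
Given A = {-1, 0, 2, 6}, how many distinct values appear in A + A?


A + A = {a + a' : a, a' ∈ A}; |A| = 4.
General bounds: 2|A| - 1 ≤ |A + A| ≤ |A|(|A|+1)/2, i.e. 7 ≤ |A + A| ≤ 10.
Lower bound 2|A|-1 is attained iff A is an arithmetic progression.
Enumerate sums a + a' for a ≤ a' (symmetric, so this suffices):
a = -1: -1+-1=-2, -1+0=-1, -1+2=1, -1+6=5
a = 0: 0+0=0, 0+2=2, 0+6=6
a = 2: 2+2=4, 2+6=8
a = 6: 6+6=12
Distinct sums: {-2, -1, 0, 1, 2, 4, 5, 6, 8, 12}
|A + A| = 10

|A + A| = 10


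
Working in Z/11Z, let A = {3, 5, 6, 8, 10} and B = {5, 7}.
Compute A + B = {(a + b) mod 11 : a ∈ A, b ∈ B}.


Work in Z/11Z: reduce every sum a + b modulo 11.
Enumerate all 10 pairs:
a = 3: 3+5=8, 3+7=10
a = 5: 5+5=10, 5+7=1
a = 6: 6+5=0, 6+7=2
a = 8: 8+5=2, 8+7=4
a = 10: 10+5=4, 10+7=6
Distinct residues collected: {0, 1, 2, 4, 6, 8, 10}
|A + B| = 7 (out of 11 total residues).

A + B = {0, 1, 2, 4, 6, 8, 10}


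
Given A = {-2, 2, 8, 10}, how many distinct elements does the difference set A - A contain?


A - A = {a - a' : a, a' ∈ A}; |A| = 4.
Bounds: 2|A|-1 ≤ |A - A| ≤ |A|² - |A| + 1, i.e. 7 ≤ |A - A| ≤ 13.
Note: 0 ∈ A - A always (from a - a). The set is symmetric: if d ∈ A - A then -d ∈ A - A.
Enumerate nonzero differences d = a - a' with a > a' (then include -d):
Positive differences: {2, 4, 6, 8, 10, 12}
Full difference set: {0} ∪ (positive diffs) ∪ (negative diffs).
|A - A| = 1 + 2·6 = 13 (matches direct enumeration: 13).

|A - A| = 13


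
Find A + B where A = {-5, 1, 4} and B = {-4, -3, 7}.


A + B = {a + b : a ∈ A, b ∈ B}.
Enumerate all |A|·|B| = 3·3 = 9 pairs (a, b) and collect distinct sums.
a = -5: -5+-4=-9, -5+-3=-8, -5+7=2
a = 1: 1+-4=-3, 1+-3=-2, 1+7=8
a = 4: 4+-4=0, 4+-3=1, 4+7=11
Collecting distinct sums: A + B = {-9, -8, -3, -2, 0, 1, 2, 8, 11}
|A + B| = 9

A + B = {-9, -8, -3, -2, 0, 1, 2, 8, 11}


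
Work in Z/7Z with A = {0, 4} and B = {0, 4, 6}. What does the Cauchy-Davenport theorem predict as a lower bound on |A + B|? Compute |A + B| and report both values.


Cauchy-Davenport: |A + B| ≥ min(p, |A| + |B| - 1) for A, B nonempty in Z/pZ.
|A| = 2, |B| = 3, p = 7.
CD lower bound = min(7, 2 + 3 - 1) = min(7, 4) = 4.
Compute A + B mod 7 directly:
a = 0: 0+0=0, 0+4=4, 0+6=6
a = 4: 4+0=4, 4+4=1, 4+6=3
A + B = {0, 1, 3, 4, 6}, so |A + B| = 5.
Verify: 5 ≥ 4? Yes ✓.

CD lower bound = 4, actual |A + B| = 5.


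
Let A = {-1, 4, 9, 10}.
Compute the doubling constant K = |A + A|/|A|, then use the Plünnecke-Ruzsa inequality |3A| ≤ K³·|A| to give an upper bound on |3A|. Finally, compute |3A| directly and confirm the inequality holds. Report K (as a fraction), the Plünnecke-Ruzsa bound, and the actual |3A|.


|A| = 4.
Step 1: Compute A + A by enumerating all 16 pairs.
A + A = {-2, 3, 8, 9, 13, 14, 18, 19, 20}, so |A + A| = 9.
Step 2: Doubling constant K = |A + A|/|A| = 9/4 = 9/4 ≈ 2.2500.
Step 3: Plünnecke-Ruzsa gives |3A| ≤ K³·|A| = (2.2500)³ · 4 ≈ 45.5625.
Step 4: Compute 3A = A + A + A directly by enumerating all triples (a,b,c) ∈ A³; |3A| = 16.
Step 5: Check 16 ≤ 45.5625? Yes ✓.

K = 9/4, Plünnecke-Ruzsa bound K³|A| ≈ 45.5625, |3A| = 16, inequality holds.


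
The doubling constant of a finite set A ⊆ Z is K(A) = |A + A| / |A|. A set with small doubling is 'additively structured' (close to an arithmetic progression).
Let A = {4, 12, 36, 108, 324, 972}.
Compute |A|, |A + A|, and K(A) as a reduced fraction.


|A| = 6.
Compute A + A by enumerating all 36 pairs.
A + A = {8, 16, 24, 40, 48, 72, 112, 120, 144, 216, 328, 336, 360, 432, 648, 976, 984, 1008, 1080, 1296, 1944}, so |A + A| = 21.
K = |A + A| / |A| = 21/6 = 7/2 ≈ 3.5000.
Reference: AP of size 6 gives K = 11/6 ≈ 1.8333; a fully generic set of size 6 gives K ≈ 3.5000.

|A| = 6, |A + A| = 21, K = 21/6 = 7/2.


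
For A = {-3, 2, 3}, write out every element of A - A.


A - A = {a - a' : a, a' ∈ A}.
Compute a - a' for each ordered pair (a, a'):
a = -3: -3--3=0, -3-2=-5, -3-3=-6
a = 2: 2--3=5, 2-2=0, 2-3=-1
a = 3: 3--3=6, 3-2=1, 3-3=0
Collecting distinct values (and noting 0 appears from a-a):
A - A = {-6, -5, -1, 0, 1, 5, 6}
|A - A| = 7

A - A = {-6, -5, -1, 0, 1, 5, 6}


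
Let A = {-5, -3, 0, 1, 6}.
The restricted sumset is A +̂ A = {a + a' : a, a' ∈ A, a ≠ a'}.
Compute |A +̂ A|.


Restricted sumset: A +̂ A = {a + a' : a ∈ A, a' ∈ A, a ≠ a'}.
Equivalently, take A + A and drop any sum 2a that is achievable ONLY as a + a for a ∈ A (i.e. sums representable only with equal summands).
Enumerate pairs (a, a') with a < a' (symmetric, so each unordered pair gives one sum; this covers all a ≠ a'):
  -5 + -3 = -8
  -5 + 0 = -5
  -5 + 1 = -4
  -5 + 6 = 1
  -3 + 0 = -3
  -3 + 1 = -2
  -3 + 6 = 3
  0 + 1 = 1
  0 + 6 = 6
  1 + 6 = 7
Collected distinct sums: {-8, -5, -4, -3, -2, 1, 3, 6, 7}
|A +̂ A| = 9
(Reference bound: |A +̂ A| ≥ 2|A| - 3 for |A| ≥ 2, with |A| = 5 giving ≥ 7.)

|A +̂ A| = 9


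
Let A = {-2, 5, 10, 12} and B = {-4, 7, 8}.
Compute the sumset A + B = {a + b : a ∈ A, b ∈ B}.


A + B = {a + b : a ∈ A, b ∈ B}.
Enumerate all |A|·|B| = 4·3 = 12 pairs (a, b) and collect distinct sums.
a = -2: -2+-4=-6, -2+7=5, -2+8=6
a = 5: 5+-4=1, 5+7=12, 5+8=13
a = 10: 10+-4=6, 10+7=17, 10+8=18
a = 12: 12+-4=8, 12+7=19, 12+8=20
Collecting distinct sums: A + B = {-6, 1, 5, 6, 8, 12, 13, 17, 18, 19, 20}
|A + B| = 11

A + B = {-6, 1, 5, 6, 8, 12, 13, 17, 18, 19, 20}


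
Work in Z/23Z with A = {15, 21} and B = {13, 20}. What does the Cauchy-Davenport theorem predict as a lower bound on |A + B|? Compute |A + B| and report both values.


Cauchy-Davenport: |A + B| ≥ min(p, |A| + |B| - 1) for A, B nonempty in Z/pZ.
|A| = 2, |B| = 2, p = 23.
CD lower bound = min(23, 2 + 2 - 1) = min(23, 3) = 3.
Compute A + B mod 23 directly:
a = 15: 15+13=5, 15+20=12
a = 21: 21+13=11, 21+20=18
A + B = {5, 11, 12, 18}, so |A + B| = 4.
Verify: 4 ≥ 3? Yes ✓.

CD lower bound = 3, actual |A + B| = 4.


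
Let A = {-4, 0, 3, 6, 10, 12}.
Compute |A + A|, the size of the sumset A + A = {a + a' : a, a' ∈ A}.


A + A = {a + a' : a, a' ∈ A}; |A| = 6.
General bounds: 2|A| - 1 ≤ |A + A| ≤ |A|(|A|+1)/2, i.e. 11 ≤ |A + A| ≤ 21.
Lower bound 2|A|-1 is attained iff A is an arithmetic progression.
Enumerate sums a + a' for a ≤ a' (symmetric, so this suffices):
a = -4: -4+-4=-8, -4+0=-4, -4+3=-1, -4+6=2, -4+10=6, -4+12=8
a = 0: 0+0=0, 0+3=3, 0+6=6, 0+10=10, 0+12=12
a = 3: 3+3=6, 3+6=9, 3+10=13, 3+12=15
a = 6: 6+6=12, 6+10=16, 6+12=18
a = 10: 10+10=20, 10+12=22
a = 12: 12+12=24
Distinct sums: {-8, -4, -1, 0, 2, 3, 6, 8, 9, 10, 12, 13, 15, 16, 18, 20, 22, 24}
|A + A| = 18

|A + A| = 18


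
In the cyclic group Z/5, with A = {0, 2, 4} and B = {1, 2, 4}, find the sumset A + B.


Work in Z/5Z: reduce every sum a + b modulo 5.
Enumerate all 9 pairs:
a = 0: 0+1=1, 0+2=2, 0+4=4
a = 2: 2+1=3, 2+2=4, 2+4=1
a = 4: 4+1=0, 4+2=1, 4+4=3
Distinct residues collected: {0, 1, 2, 3, 4}
|A + B| = 5 (out of 5 total residues).

A + B = {0, 1, 2, 3, 4}


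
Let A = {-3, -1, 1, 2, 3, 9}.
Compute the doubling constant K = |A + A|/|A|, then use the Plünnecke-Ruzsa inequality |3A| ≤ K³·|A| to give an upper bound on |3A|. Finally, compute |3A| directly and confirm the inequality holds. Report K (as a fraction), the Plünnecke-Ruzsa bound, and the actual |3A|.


|A| = 6.
Step 1: Compute A + A by enumerating all 36 pairs.
A + A = {-6, -4, -2, -1, 0, 1, 2, 3, 4, 5, 6, 8, 10, 11, 12, 18}, so |A + A| = 16.
Step 2: Doubling constant K = |A + A|/|A| = 16/6 = 16/6 ≈ 2.6667.
Step 3: Plünnecke-Ruzsa gives |3A| ≤ K³·|A| = (2.6667)³ · 6 ≈ 113.7778.
Step 4: Compute 3A = A + A + A directly by enumerating all triples (a,b,c) ∈ A³; |3A| = 28.
Step 5: Check 28 ≤ 113.7778? Yes ✓.

K = 16/6, Plünnecke-Ruzsa bound K³|A| ≈ 113.7778, |3A| = 28, inequality holds.


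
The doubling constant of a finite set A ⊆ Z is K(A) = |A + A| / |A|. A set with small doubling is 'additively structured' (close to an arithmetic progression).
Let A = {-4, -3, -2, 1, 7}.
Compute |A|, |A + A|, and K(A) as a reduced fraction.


|A| = 5.
Compute A + A by enumerating all 25 pairs.
A + A = {-8, -7, -6, -5, -4, -3, -2, -1, 2, 3, 4, 5, 8, 14}, so |A + A| = 14.
K = |A + A| / |A| = 14/5 (already in lowest terms) ≈ 2.8000.
Reference: AP of size 5 gives K = 9/5 ≈ 1.8000; a fully generic set of size 5 gives K ≈ 3.0000.

|A| = 5, |A + A| = 14, K = 14/5.


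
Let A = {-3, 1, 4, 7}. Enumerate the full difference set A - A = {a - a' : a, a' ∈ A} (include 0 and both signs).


A - A = {a - a' : a, a' ∈ A}.
Compute a - a' for each ordered pair (a, a'):
a = -3: -3--3=0, -3-1=-4, -3-4=-7, -3-7=-10
a = 1: 1--3=4, 1-1=0, 1-4=-3, 1-7=-6
a = 4: 4--3=7, 4-1=3, 4-4=0, 4-7=-3
a = 7: 7--3=10, 7-1=6, 7-4=3, 7-7=0
Collecting distinct values (and noting 0 appears from a-a):
A - A = {-10, -7, -6, -4, -3, 0, 3, 4, 6, 7, 10}
|A - A| = 11

A - A = {-10, -7, -6, -4, -3, 0, 3, 4, 6, 7, 10}


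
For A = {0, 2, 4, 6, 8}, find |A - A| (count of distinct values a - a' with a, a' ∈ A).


A - A = {a - a' : a, a' ∈ A}; |A| = 5.
Bounds: 2|A|-1 ≤ |A - A| ≤ |A|² - |A| + 1, i.e. 9 ≤ |A - A| ≤ 21.
Note: 0 ∈ A - A always (from a - a). The set is symmetric: if d ∈ A - A then -d ∈ A - A.
Enumerate nonzero differences d = a - a' with a > a' (then include -d):
Positive differences: {2, 4, 6, 8}
Full difference set: {0} ∪ (positive diffs) ∪ (negative diffs).
|A - A| = 1 + 2·4 = 9 (matches direct enumeration: 9).

|A - A| = 9


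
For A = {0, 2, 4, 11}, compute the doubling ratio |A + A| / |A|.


|A| = 4.
Compute A + A by enumerating all 16 pairs.
A + A = {0, 2, 4, 6, 8, 11, 13, 15, 22}, so |A + A| = 9.
K = |A + A| / |A| = 9/4 (already in lowest terms) ≈ 2.2500.
Reference: AP of size 4 gives K = 7/4 ≈ 1.7500; a fully generic set of size 4 gives K ≈ 2.5000.

|A| = 4, |A + A| = 9, K = 9/4.


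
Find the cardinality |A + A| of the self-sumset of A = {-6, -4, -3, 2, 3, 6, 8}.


A + A = {a + a' : a, a' ∈ A}; |A| = 7.
General bounds: 2|A| - 1 ≤ |A + A| ≤ |A|(|A|+1)/2, i.e. 13 ≤ |A + A| ≤ 28.
Lower bound 2|A|-1 is attained iff A is an arithmetic progression.
Enumerate sums a + a' for a ≤ a' (symmetric, so this suffices):
a = -6: -6+-6=-12, -6+-4=-10, -6+-3=-9, -6+2=-4, -6+3=-3, -6+6=0, -6+8=2
a = -4: -4+-4=-8, -4+-3=-7, -4+2=-2, -4+3=-1, -4+6=2, -4+8=4
a = -3: -3+-3=-6, -3+2=-1, -3+3=0, -3+6=3, -3+8=5
a = 2: 2+2=4, 2+3=5, 2+6=8, 2+8=10
a = 3: 3+3=6, 3+6=9, 3+8=11
a = 6: 6+6=12, 6+8=14
a = 8: 8+8=16
Distinct sums: {-12, -10, -9, -8, -7, -6, -4, -3, -2, -1, 0, 2, 3, 4, 5, 6, 8, 9, 10, 11, 12, 14, 16}
|A + A| = 23

|A + A| = 23


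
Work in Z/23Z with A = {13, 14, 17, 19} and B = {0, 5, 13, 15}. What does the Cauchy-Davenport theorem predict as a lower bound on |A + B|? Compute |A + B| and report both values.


Cauchy-Davenport: |A + B| ≥ min(p, |A| + |B| - 1) for A, B nonempty in Z/pZ.
|A| = 4, |B| = 4, p = 23.
CD lower bound = min(23, 4 + 4 - 1) = min(23, 7) = 7.
Compute A + B mod 23 directly:
a = 13: 13+0=13, 13+5=18, 13+13=3, 13+15=5
a = 14: 14+0=14, 14+5=19, 14+13=4, 14+15=6
a = 17: 17+0=17, 17+5=22, 17+13=7, 17+15=9
a = 19: 19+0=19, 19+5=1, 19+13=9, 19+15=11
A + B = {1, 3, 4, 5, 6, 7, 9, 11, 13, 14, 17, 18, 19, 22}, so |A + B| = 14.
Verify: 14 ≥ 7? Yes ✓.

CD lower bound = 7, actual |A + B| = 14.


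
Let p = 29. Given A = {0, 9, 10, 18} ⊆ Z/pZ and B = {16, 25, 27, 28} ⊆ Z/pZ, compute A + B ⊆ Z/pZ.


Work in Z/29Z: reduce every sum a + b modulo 29.
Enumerate all 16 pairs:
a = 0: 0+16=16, 0+25=25, 0+27=27, 0+28=28
a = 9: 9+16=25, 9+25=5, 9+27=7, 9+28=8
a = 10: 10+16=26, 10+25=6, 10+27=8, 10+28=9
a = 18: 18+16=5, 18+25=14, 18+27=16, 18+28=17
Distinct residues collected: {5, 6, 7, 8, 9, 14, 16, 17, 25, 26, 27, 28}
|A + B| = 12 (out of 29 total residues).

A + B = {5, 6, 7, 8, 9, 14, 16, 17, 25, 26, 27, 28}


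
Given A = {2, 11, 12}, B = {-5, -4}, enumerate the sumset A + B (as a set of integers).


A + B = {a + b : a ∈ A, b ∈ B}.
Enumerate all |A|·|B| = 3·2 = 6 pairs (a, b) and collect distinct sums.
a = 2: 2+-5=-3, 2+-4=-2
a = 11: 11+-5=6, 11+-4=7
a = 12: 12+-5=7, 12+-4=8
Collecting distinct sums: A + B = {-3, -2, 6, 7, 8}
|A + B| = 5

A + B = {-3, -2, 6, 7, 8}
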